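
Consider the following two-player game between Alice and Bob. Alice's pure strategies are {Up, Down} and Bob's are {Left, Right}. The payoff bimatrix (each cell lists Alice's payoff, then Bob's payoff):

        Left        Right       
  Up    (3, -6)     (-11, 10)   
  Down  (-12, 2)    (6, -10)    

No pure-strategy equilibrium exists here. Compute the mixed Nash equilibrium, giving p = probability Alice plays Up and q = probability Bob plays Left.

p = 3/7, q = 17/32

Bob's indifference between Left and Right determines Alice's mixing probability p:
  Bob's payoff from Left: p·(-6) + (1−p)·2 = -8p + 2
  Bob's payoff from Right: p·10 + (1−p)·(-10) = 20p - 10
  -8p + 2 = 20p - 10  ⇒  -28p = -12  ⇒  p = 3/7.
In a mixed equilibrium Alice is indifferent between Up and Down; this condition fixes q.
  Alice's payoff to Up: q·3 + (1−q)·(-11) = 14q - 11
  Alice's payoff to Down: q·(-12) + (1−q)·6 = -18q + 6
  14q - 11 = -18q + 6  ⇒  32q = 17  ⇒  q = 17/32.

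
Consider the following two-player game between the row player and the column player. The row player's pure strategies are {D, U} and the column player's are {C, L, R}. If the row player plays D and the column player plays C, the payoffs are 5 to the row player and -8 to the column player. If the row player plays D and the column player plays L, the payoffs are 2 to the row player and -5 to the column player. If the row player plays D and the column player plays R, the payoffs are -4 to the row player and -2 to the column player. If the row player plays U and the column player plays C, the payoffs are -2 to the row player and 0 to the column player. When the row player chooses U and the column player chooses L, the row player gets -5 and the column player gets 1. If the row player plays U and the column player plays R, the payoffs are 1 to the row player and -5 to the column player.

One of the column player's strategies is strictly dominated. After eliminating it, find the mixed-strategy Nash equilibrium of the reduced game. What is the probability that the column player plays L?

q = 5/12

The column player's strategy C is strictly dominated by L: -5 > -8 and 1 > 0. Eliminate C.
The row player's indifference between D and U determines the column player's mixing probability q:
  the row player's expected payoff from D: q·2 + (1−q)·(-4) = 6q - 4
  the row player's expected payoff from U: q·(-5) + (1−q)·1 = -6q + 1
  6q - 4 = -6q + 1  ⇒  12q = 5  ⇒  q = 5/12.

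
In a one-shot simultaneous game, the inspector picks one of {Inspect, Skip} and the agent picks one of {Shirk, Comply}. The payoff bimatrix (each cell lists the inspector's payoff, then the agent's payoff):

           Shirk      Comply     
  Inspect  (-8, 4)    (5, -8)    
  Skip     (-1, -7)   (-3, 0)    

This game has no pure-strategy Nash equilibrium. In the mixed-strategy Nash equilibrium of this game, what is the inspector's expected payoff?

For the inspector to be willing to mix, the inspector must be indifferent between Inspect and Skip, which pins down the agent's mix.
  the inspector's payoff from Inspect: q·(-8) + (1−q)·5 = -13q + 5
  the inspector's payoff from Skip: q·(-1) + (1−q)·(-3) = 2q - 3
  -13q + 5 = 2q - 3  ⇒  -15q = -8  ⇒  q = 8/15.
At equilibrium the inspector is indifferent across rows, so the inspector's payoff equals the payoff from Inspect: (8/15)·(-8) + (7/15)·5 = -29/15.

-29/15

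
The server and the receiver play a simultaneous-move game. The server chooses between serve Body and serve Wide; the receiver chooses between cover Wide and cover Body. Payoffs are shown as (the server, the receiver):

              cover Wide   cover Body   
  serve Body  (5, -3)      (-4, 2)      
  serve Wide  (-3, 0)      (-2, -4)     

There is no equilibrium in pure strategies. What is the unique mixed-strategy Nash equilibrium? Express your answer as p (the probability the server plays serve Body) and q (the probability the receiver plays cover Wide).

p = 4/9, q = 1/5

For the receiver to be willing to mix, the receiver must be indifferent between cover Wide and cover Body, which pins down the server's mix.
  the receiver's payoff from cover Wide: p·(-3) + (1−p)·0 = -3p
  the receiver's payoff from cover Body: p·2 + (1−p)·(-4) = 6p - 4
  -3p = 6p - 4  ⇒  -9p = -4  ⇒  p = 4/9.
For the server to be willing to mix, the server must be indifferent between serve Body and serve Wide, which pins down the receiver's mix.
  the server's payoff to serve Body: q·5 + (1−q)·(-4) = 9q - 4
  the server's payoff to serve Wide: q·(-3) + (1−q)·(-2) = -q - 2
  9q - 4 = -q - 2  ⇒  10q = 2  ⇒  q = 1/5.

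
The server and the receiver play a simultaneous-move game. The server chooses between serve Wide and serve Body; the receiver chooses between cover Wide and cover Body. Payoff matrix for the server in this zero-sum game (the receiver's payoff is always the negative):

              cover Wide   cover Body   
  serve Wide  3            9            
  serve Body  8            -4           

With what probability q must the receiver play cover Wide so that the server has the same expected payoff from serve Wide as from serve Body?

q = 13/18

In a mixed equilibrium the server is indifferent between serve Wide and serve Body; this condition fixes q.
  the server's payoff to serve Wide: q·3 + (1−q)·9 = -6q + 9
  the server's payoff to serve Body: q·8 + (1−q)·(-4) = 12q - 4
  -6q + 9 = 12q - 4  ⇒  -18q = -13  ⇒  q = 13/18.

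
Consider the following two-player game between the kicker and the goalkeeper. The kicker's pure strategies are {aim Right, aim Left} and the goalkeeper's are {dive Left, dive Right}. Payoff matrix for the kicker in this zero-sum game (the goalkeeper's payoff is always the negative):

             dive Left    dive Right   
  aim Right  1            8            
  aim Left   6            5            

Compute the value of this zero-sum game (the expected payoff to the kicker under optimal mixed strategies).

v = 43/8

The kicker's indifference between aim Right and aim Left determines the goalkeeper's mixing probability q:
  the kicker's expected payoff from aim Right: q·1 + (1−q)·8 = -7q + 8
  the kicker's expected payoff from aim Left: q·6 + (1−q)·5 = q + 5
  -7q + 8 = q + 5  ⇒  -8q = -3  ⇒  q = 3/8.
The value is the kicker's expected payoff against this mix (using aim Right): (3/8)·1 + (5/8)·8 = 43/8.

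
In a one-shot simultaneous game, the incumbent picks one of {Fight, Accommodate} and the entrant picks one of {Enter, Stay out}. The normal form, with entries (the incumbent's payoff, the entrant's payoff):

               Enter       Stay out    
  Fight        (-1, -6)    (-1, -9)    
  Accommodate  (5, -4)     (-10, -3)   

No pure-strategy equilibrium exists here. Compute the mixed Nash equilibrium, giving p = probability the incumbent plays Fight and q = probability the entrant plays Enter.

p = 1/4, q = 3/5

For the entrant to be willing to mix, the entrant must be indifferent between Enter and Stay out, which pins down the incumbent's mix.
  the entrant's expected payoff from Enter: p·(-6) + (1−p)·(-4) = -2p - 4
  the entrant's expected payoff from Stay out: p·(-9) + (1−p)·(-3) = -6p - 3
  -2p - 4 = -6p - 3  ⇒  4p = 1  ⇒  p = 1/4.
In a mixed equilibrium the incumbent is indifferent between Fight and Accommodate; this condition fixes q.
  the incumbent's payoff from Fight: q·(-1) + (1−q)·(-1) = -1
  the incumbent's payoff from Accommodate: q·5 + (1−q)·(-10) = 15q - 10
  -1 = 15q - 10  ⇒  -15q = -9  ⇒  q = 3/5.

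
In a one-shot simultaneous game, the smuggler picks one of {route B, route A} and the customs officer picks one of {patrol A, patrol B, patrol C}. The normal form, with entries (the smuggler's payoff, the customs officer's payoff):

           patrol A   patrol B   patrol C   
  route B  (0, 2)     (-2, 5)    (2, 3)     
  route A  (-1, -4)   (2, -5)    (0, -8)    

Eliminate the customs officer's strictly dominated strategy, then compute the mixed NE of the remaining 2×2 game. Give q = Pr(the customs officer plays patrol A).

The customs officer's strategy patrol C is strictly dominated by patrol B: 5 > 3 and -5 > -8. Eliminate patrol C.
In a mixed equilibrium the smuggler is indifferent between route B and route A; this condition fixes q.
  the smuggler's payoff from route B: q·0 + (1−q)·(-2) = 2q - 2
  the smuggler's payoff from route A: q·(-1) + (1−q)·2 = -3q + 2
  2q - 2 = -3q + 2  ⇒  5q = 4  ⇒  q = 4/5.

q = 4/5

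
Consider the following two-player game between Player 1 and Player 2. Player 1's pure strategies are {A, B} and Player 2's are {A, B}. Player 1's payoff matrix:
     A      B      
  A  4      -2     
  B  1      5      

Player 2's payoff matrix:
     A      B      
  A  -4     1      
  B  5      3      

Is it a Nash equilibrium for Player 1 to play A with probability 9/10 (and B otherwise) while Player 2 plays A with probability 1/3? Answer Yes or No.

No

Given Player 1's mix p = 9/10, Player 2's payoff from A is -31/10 but from B is 6/5. Player 2 strictly prefers B, so Player 2 would not mix.
So the proposed profile is not a Nash equilibrium.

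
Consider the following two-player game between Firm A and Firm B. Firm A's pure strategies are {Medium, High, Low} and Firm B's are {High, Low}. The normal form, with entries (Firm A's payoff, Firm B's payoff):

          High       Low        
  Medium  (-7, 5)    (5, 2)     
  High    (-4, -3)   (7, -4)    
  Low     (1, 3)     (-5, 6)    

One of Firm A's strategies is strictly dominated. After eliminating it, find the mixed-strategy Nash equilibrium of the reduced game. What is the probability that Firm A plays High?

Firm A's strategy Medium is strictly dominated by High: -4 > -7 and 7 > 5. Eliminate Medium.
Firm A's mix must leave Firm B indifferent between High and Low.
  Firm B's payoff from High: p·(-3) + (1−p)·3 = -6p + 3
  Firm B's payoff from Low: p·(-4) + (1−p)·6 = -10p + 6
  -6p + 3 = -10p + 6  ⇒  4p = 3  ⇒  p = 3/4.

p = 3/4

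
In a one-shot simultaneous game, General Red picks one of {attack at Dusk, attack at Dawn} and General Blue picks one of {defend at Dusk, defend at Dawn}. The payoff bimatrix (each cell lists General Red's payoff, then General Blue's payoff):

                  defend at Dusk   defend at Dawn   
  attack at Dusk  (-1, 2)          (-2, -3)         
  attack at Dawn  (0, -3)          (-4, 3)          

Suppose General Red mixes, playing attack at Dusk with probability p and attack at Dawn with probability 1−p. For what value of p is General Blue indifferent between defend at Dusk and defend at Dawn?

p = 6/11

In a mixed equilibrium General Blue is indifferent between defend at Dusk and defend at Dawn; this condition fixes p.
  General Blue's payoff from defend at Dusk: p·2 + (1−p)·(-3) = 5p - 3
  General Blue's payoff from defend at Dawn: p·(-3) + (1−p)·3 = -6p + 3
  5p - 3 = -6p + 3  ⇒  11p = 6  ⇒  p = 6/11.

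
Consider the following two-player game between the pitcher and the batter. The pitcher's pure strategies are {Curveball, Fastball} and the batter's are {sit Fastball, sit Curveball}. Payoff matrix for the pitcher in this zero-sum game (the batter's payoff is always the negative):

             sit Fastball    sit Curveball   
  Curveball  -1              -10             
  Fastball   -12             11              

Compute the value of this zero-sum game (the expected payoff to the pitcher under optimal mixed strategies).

v = -131/32

For the pitcher to be willing to mix, the pitcher must be indifferent between Curveball and Fastball, which pins down the batter's mix.
  the pitcher's expected payoff from Curveball: q·(-1) + (1−q)·(-10) = 9q - 10
  the pitcher's expected payoff from Fastball: q·(-12) + (1−q)·11 = -23q + 11
  9q - 10 = -23q + 11  ⇒  32q = 21  ⇒  q = 21/32.
The value is the pitcher's expected payoff against this mix (using Curveball): (21/32)·(-1) + (11/32)·(-10) = -131/32.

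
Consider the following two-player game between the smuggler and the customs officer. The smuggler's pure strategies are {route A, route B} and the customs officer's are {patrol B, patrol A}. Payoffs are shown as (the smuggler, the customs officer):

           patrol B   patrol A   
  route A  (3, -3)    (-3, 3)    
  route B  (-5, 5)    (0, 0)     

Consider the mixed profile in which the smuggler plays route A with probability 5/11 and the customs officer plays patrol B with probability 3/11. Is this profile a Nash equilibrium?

Check the customs officer's indifference given the smuggler's mix p = 5/11:
  payoff from patrol B = 15/11; payoff from patrol A = 15/11 — equal.
Check the smuggler's indifference given the customs officer's mix q = 3/11:
  payoff from route A = -15/11; payoff from route B = -15/11 — equal.
Both players are indifferent, so neither can profitably deviate.

Yes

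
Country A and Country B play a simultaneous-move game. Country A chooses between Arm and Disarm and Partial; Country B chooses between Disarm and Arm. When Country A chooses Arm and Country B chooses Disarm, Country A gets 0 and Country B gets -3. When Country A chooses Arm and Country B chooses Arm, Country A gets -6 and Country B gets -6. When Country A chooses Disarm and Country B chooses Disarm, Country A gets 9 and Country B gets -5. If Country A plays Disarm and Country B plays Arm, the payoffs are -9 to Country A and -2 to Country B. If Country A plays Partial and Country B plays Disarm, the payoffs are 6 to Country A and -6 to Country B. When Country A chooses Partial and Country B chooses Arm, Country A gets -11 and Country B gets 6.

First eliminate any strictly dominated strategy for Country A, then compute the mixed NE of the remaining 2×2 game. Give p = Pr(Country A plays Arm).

Country A's strategy Partial is strictly dominated by Disarm: 9 > 6 and -9 > -11. Eliminate Partial.
In a mixed equilibrium Country B is indifferent between Disarm and Arm; this condition fixes p.
  Country B's payoff to Disarm: p·(-3) + (1−p)·(-5) = 2p - 5
  Country B's payoff to Arm: p·(-6) + (1−p)·(-2) = -4p - 2
  2p - 5 = -4p - 2  ⇒  6p = 3  ⇒  p = 1/2.

p = 1/2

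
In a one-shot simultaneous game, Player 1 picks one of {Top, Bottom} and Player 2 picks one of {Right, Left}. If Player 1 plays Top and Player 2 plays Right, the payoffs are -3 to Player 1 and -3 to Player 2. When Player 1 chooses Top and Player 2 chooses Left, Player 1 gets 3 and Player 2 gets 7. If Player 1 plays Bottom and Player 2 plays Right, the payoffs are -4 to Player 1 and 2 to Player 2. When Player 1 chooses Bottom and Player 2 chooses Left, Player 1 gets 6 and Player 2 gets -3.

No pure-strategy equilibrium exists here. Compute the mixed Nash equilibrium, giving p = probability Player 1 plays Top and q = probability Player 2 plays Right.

In a mixed equilibrium Player 2 is indifferent between Right and Left; this condition fixes p.
  Player 2's expected payoff from Right: p·(-3) + (1−p)·2 = -5p + 2
  Player 2's expected payoff from Left: p·7 + (1−p)·(-3) = 10p - 3
  -5p + 2 = 10p - 3  ⇒  -15p = -5  ⇒  p = 1/3.
For Player 1 to be willing to mix, Player 1 must be indifferent between Top and Bottom, which pins down Player 2's mix.
  Player 1's expected payoff from Top: q·(-3) + (1−q)·3 = -6q + 3
  Player 1's expected payoff from Bottom: q·(-4) + (1−q)·6 = -10q + 6
  -6q + 3 = -10q + 6  ⇒  4q = 3  ⇒  q = 3/4.

p = 1/3, q = 3/4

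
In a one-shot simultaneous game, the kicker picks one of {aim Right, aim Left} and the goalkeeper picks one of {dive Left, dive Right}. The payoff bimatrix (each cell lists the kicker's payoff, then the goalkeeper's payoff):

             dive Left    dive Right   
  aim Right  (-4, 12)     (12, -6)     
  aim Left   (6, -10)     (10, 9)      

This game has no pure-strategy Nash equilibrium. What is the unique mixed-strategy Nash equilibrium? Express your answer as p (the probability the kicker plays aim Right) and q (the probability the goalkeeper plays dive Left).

Set the goalkeeper's expected payoff from dive Left equal to that from dive Right:
  the goalkeeper's expected payoff from dive Left: p·12 + (1−p)·(-10) = 22p - 10
  the goalkeeper's expected payoff from dive Right: p·(-6) + (1−p)·9 = -15p + 9
  22p - 10 = -15p + 9  ⇒  37p = 19  ⇒  p = 19/37.
For the kicker to be willing to mix, the kicker must be indifferent between aim Right and aim Left, which pins down the goalkeeper's mix.
  the kicker's payoff from aim Right: q·(-4) + (1−q)·12 = -16q + 12
  the kicker's payoff from aim Left: q·6 + (1−q)·10 = -4q + 10
  -16q + 12 = -4q + 10  ⇒  -12q = -2  ⇒  q = 1/6.

p = 19/37, q = 1/6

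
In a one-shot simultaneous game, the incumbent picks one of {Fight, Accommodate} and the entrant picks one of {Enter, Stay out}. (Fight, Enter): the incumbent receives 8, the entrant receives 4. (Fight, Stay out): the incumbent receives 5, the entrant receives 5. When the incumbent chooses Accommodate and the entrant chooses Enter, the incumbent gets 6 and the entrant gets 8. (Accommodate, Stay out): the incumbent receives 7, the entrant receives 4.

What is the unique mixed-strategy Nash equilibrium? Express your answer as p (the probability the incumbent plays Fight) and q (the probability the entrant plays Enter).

p = 4/5, q = 1/2

In a mixed equilibrium the entrant is indifferent between Enter and Stay out; this condition fixes p.
  the entrant's payoff from Enter: p·4 + (1−p)·8 = -4p + 8
  the entrant's payoff from Stay out: p·5 + (1−p)·4 = p + 4
  -4p + 8 = p + 4  ⇒  -5p = -4  ⇒  p = 4/5.
For the incumbent to be willing to mix, the incumbent must be indifferent between Fight and Accommodate, which pins down the entrant's mix.
  the incumbent's payoff to Fight: q·8 + (1−q)·5 = 3q + 5
  the incumbent's payoff to Accommodate: q·6 + (1−q)·7 = -q + 7
  3q + 5 = -q + 7  ⇒  4q = 2  ⇒  q = 1/2.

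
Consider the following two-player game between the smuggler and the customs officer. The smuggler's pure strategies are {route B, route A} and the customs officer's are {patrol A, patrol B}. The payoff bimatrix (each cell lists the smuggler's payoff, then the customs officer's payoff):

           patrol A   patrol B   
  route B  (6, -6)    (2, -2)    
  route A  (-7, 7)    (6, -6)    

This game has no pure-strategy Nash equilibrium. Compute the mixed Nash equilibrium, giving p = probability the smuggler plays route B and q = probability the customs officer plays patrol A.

The customs officer's indifference between patrol A and patrol B determines the smuggler's mixing probability p:
  the customs officer's payoff from patrol A: p·(-6) + (1−p)·7 = -13p + 7
  the customs officer's payoff from patrol B: p·(-2) + (1−p)·(-6) = 4p - 6
  -13p + 7 = 4p - 6  ⇒  -17p = -13  ⇒  p = 13/17.
The smuggler's indifference between route B and route A determines the customs officer's mixing probability q:
  the smuggler's payoff from route B: q·6 + (1−q)·2 = 4q + 2
  the smuggler's payoff from route A: q·(-7) + (1−q)·6 = -13q + 6
  4q + 2 = -13q + 6  ⇒  17q = 4  ⇒  q = 4/17.

p = 13/17, q = 4/17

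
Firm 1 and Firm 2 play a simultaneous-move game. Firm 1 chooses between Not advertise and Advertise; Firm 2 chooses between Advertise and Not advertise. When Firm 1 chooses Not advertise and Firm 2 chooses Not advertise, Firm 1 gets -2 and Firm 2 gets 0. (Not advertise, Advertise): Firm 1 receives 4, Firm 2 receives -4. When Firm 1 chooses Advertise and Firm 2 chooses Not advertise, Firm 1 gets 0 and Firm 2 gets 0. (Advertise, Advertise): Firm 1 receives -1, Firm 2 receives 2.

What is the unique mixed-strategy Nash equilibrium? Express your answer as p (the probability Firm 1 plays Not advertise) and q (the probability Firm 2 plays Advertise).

Set Firm 2's expected payoff from Advertise equal to that from Not advertise:
  Firm 2's expected payoff from Advertise: p·(-4) + (1−p)·2 = -6p + 2
  Firm 2's expected payoff from Not advertise: p·0 + (1−p)·0 = 0
  -6p + 2 = 0  ⇒  -6p = -2  ⇒  p = 1/3.
Firm 2's mix must leave Firm 1 indifferent between Not advertise and Advertise.
  Firm 1's expected payoff from Not advertise: q·4 + (1−q)·(-2) = 6q - 2
  Firm 1's expected payoff from Advertise: q·(-1) + (1−q)·0 = -q
  6q - 2 = -q  ⇒  7q = 2  ⇒  q = 2/7.

p = 1/3, q = 2/7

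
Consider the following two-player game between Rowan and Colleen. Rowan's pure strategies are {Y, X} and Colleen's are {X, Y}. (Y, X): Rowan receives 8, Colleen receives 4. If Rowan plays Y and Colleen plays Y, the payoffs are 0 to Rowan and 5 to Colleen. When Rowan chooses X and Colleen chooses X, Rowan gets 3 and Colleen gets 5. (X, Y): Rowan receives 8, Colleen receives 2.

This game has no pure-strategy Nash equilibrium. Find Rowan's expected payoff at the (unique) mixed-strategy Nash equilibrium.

In a mixed equilibrium Rowan is indifferent between Y and X; this condition fixes q.
  Rowan's expected payoff from Y: q·8 + (1−q)·0 = 8q
  Rowan's expected payoff from X: q·3 + (1−q)·8 = -5q + 8
  8q = -5q + 8  ⇒  13q = 8  ⇒  q = 8/13.
At equilibrium Rowan is indifferent across rows, so Rowan's payoff equals the payoff from Y: (8/13)·8 + (5/13)·0 = 64/13.

64/13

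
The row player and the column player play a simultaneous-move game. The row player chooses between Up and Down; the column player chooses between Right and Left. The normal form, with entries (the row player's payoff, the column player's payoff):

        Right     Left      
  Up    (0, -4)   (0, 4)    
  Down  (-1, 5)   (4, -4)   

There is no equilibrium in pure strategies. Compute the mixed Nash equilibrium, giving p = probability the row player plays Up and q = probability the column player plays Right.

In a mixed equilibrium the column player is indifferent between Right and Left; this condition fixes p.
  the column player's payoff to Right: p·(-4) + (1−p)·5 = -9p + 5
  the column player's payoff to Left: p·4 + (1−p)·(-4) = 8p - 4
  -9p + 5 = 8p - 4  ⇒  -17p = -9  ⇒  p = 9/17.
The column player's mix must leave the row player indifferent between Up and Down.
  the row player's payoff from Up: q·0 + (1−q)·0 = 0
  the row player's payoff from Down: q·(-1) + (1−q)·4 = -5q + 4
  0 = -5q + 4  ⇒  5q = 4  ⇒  q = 4/5.

p = 9/17, q = 4/5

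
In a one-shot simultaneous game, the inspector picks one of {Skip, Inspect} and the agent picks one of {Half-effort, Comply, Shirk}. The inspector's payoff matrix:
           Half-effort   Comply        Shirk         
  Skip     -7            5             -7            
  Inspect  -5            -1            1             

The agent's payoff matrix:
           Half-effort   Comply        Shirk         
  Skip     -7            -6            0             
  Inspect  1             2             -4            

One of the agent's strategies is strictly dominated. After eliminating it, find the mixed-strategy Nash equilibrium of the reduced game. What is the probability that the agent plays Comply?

q = 4/7

The agent's strategy Half-effort is strictly dominated by Comply: -6 > -7 and 2 > 1. Eliminate Half-effort.
The agent's mix must leave the inspector indifferent between Skip and Inspect.
  the inspector's expected payoff from Skip: q·5 + (1−q)·(-7) = 12q - 7
  the inspector's expected payoff from Inspect: q·(-1) + (1−q)·1 = -2q + 1
  12q - 7 = -2q + 1  ⇒  14q = 8  ⇒  q = 4/7.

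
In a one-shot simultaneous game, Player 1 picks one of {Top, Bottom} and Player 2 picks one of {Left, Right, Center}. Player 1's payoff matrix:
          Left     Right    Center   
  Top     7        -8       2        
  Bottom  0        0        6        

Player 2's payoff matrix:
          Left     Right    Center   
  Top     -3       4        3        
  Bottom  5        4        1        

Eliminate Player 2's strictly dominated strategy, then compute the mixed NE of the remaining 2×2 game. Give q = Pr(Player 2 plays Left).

q = 8/15

Player 2's strategy Center is strictly dominated by Right: 4 > 3 and 4 > 1. Eliminate Center.
Player 2's mix must leave Player 1 indifferent between Top and Bottom.
  Player 1's expected payoff from Top: q·7 + (1−q)·(-8) = 15q - 8
  Player 1's expected payoff from Bottom: q·0 + (1−q)·0 = 0
  15q - 8 = 0  ⇒  15q = 8  ⇒  q = 8/15.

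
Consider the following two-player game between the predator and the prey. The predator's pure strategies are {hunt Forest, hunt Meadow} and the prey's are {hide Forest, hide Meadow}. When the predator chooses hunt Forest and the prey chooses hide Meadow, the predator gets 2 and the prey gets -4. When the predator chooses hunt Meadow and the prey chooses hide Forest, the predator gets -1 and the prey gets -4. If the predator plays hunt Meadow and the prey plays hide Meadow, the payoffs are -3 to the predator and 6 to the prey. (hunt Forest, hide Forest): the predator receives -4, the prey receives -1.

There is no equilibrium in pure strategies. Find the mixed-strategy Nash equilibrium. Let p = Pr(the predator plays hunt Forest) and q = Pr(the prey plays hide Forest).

The prey's indifference between hide Forest and hide Meadow determines the predator's mixing probability p:
  the prey's payoff from hide Forest: p·(-1) + (1−p)·(-4) = 3p - 4
  the prey's payoff from hide Meadow: p·(-4) + (1−p)·6 = -10p + 6
  3p - 4 = -10p + 6  ⇒  13p = 10  ⇒  p = 10/13.
The prey's mix must leave the predator indifferent between hunt Forest and hunt Meadow.
  the predator's expected payoff from hunt Forest: q·(-4) + (1−q)·2 = -6q + 2
  the predator's expected payoff from hunt Meadow: q·(-1) + (1−q)·(-3) = 2q - 3
  -6q + 2 = 2q - 3  ⇒  -8q = -5  ⇒  q = 5/8.

p = 10/13, q = 5/8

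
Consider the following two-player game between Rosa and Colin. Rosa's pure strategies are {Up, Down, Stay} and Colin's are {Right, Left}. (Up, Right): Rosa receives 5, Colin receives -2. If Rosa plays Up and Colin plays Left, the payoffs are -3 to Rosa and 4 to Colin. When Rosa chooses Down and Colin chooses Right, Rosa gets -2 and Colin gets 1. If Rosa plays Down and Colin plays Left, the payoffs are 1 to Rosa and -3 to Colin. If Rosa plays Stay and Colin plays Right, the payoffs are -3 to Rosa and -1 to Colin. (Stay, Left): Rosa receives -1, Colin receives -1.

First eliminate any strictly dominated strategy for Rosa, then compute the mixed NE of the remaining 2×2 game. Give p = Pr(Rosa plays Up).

Rosa's strategy Stay is strictly dominated by Down: -2 > -3 and 1 > -1. Eliminate Stay.
Colin's indifference between Right and Left determines Rosa's mixing probability p:
  Colin's expected payoff from Right: p·(-2) + (1−p)·1 = -3p + 1
  Colin's expected payoff from Left: p·4 + (1−p)·(-3) = 7p - 3
  -3p + 1 = 7p - 3  ⇒  -10p = -4  ⇒  p = 2/5.

p = 2/5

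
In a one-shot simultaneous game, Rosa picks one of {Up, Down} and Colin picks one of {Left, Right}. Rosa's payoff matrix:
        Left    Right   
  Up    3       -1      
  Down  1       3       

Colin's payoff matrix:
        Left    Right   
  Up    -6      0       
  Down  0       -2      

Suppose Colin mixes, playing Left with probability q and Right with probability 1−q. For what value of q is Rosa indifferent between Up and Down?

Set Rosa's expected payoff from Up equal to that from Down:
  Rosa's expected payoff from Up: q·3 + (1−q)·(-1) = 4q - 1
  Rosa's expected payoff from Down: q·1 + (1−q)·3 = -2q + 3
  4q - 1 = -2q + 3  ⇒  6q = 4  ⇒  q = 2/3.

q = 2/3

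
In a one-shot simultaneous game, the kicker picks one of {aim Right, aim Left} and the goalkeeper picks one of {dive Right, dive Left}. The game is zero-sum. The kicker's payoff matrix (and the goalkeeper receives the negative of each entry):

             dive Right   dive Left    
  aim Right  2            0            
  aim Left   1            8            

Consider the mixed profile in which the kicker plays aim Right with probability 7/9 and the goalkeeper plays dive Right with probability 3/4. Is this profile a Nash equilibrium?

No

Given the goalkeeper's mix q = 3/4, the kicker's payoff from aim Right is 3/2 but from aim Left is 11/4. The kicker strictly prefers aim Left, so the kicker would not mix.
So the proposed profile is not a Nash equilibrium.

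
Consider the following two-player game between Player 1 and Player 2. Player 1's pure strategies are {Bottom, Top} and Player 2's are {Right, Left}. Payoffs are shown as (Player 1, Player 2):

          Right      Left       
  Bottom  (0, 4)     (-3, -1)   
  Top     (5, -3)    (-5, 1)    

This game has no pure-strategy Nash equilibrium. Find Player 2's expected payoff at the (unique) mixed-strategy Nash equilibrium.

Set Player 2's expected payoff from Right equal to that from Left:
  Player 2's expected payoff from Right: p·4 + (1−p)·(-3) = 7p - 3
  Player 2's expected payoff from Left: p·(-1) + (1−p)·1 = -2p + 1
  7p - 3 = -2p + 1  ⇒  9p = 4  ⇒  p = 4/9.
At equilibrium Player 2 is indifferent across columns, so Player 2's payoff equals the payoff from Right: (4/9)·4 + (5/9)·(-3) = 1/9.

1/9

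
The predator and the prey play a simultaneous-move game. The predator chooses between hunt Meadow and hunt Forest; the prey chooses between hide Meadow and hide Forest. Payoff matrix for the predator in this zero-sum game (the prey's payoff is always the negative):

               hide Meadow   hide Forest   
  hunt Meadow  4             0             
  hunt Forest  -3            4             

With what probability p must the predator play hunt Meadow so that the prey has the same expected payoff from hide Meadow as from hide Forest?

The prey's indifference between hide Meadow and hide Forest determines the predator's mixing probability p:
  the prey's expected payoff from hide Meadow: p·(-4) + (1−p)·3 = -7p + 3
  the prey's expected payoff from hide Forest: p·0 + (1−p)·(-4) = 4p - 4
  -7p + 3 = 4p - 4  ⇒  -11p = -7  ⇒  p = 7/11.

p = 7/11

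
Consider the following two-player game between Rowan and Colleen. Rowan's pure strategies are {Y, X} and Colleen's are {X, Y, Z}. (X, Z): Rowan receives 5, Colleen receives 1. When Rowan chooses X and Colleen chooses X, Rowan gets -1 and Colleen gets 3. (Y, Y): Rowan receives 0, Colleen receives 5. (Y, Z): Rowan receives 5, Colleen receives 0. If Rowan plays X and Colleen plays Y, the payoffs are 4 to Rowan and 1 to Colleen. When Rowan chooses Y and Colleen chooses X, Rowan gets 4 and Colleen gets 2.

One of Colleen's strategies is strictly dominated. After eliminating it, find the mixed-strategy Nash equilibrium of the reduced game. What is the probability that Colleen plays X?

q = 4/9

Colleen's strategy Z is strictly dominated by X: 2 > 0 and 3 > 1. Eliminate Z.
Rowan's indifference between Y and X determines Colleen's mixing probability q:
  Rowan's payoff from Y: q·4 + (1−q)·0 = 4q
  Rowan's payoff from X: q·(-1) + (1−q)·4 = -5q + 4
  4q = -5q + 4  ⇒  9q = 4  ⇒  q = 4/9.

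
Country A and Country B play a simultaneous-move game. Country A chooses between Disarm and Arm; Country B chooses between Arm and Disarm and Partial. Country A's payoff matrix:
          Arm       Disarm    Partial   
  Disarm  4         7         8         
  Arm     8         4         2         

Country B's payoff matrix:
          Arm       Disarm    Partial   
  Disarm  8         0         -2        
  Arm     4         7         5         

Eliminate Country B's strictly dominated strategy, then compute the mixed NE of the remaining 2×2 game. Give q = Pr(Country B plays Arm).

q = 3/7

Country B's strategy Partial is strictly dominated by Disarm: 0 > -2 and 7 > 5. Eliminate Partial.
In a mixed equilibrium Country A is indifferent between Disarm and Arm; this condition fixes q.
  Country A's payoff from Disarm: q·4 + (1−q)·7 = -3q + 7
  Country A's payoff from Arm: q·8 + (1−q)·4 = 4q + 4
  -3q + 7 = 4q + 4  ⇒  -7q = -3  ⇒  q = 3/7.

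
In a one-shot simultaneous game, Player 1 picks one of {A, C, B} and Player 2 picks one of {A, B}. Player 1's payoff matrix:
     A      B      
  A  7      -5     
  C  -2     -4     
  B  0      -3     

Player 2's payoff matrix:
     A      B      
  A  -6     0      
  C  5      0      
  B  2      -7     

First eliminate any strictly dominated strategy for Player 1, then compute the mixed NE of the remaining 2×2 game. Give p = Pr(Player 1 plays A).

p = 3/5

Player 1's strategy C is strictly dominated by B: 0 > -2 and -3 > -4. Eliminate C.
Set Player 2's expected payoff from A equal to that from B:
  Player 2's payoff from A: p·(-6) + (1−p)·2 = -8p + 2
  Player 2's payoff from B: p·0 + (1−p)·(-7) = 7p - 7
  -8p + 2 = 7p - 7  ⇒  -15p = -9  ⇒  p = 3/5.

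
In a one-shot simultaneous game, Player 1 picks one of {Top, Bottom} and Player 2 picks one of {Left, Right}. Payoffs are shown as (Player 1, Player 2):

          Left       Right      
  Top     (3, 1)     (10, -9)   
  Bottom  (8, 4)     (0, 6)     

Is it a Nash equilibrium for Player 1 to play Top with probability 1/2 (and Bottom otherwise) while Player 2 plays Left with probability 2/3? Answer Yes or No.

No

Given Player 1's mix p = 1/2, Player 2's payoff from Left is 5/2 but from Right is -3/2. Player 2 strictly prefers Left, so Player 2 would not mix.
So the proposed profile is not a Nash equilibrium.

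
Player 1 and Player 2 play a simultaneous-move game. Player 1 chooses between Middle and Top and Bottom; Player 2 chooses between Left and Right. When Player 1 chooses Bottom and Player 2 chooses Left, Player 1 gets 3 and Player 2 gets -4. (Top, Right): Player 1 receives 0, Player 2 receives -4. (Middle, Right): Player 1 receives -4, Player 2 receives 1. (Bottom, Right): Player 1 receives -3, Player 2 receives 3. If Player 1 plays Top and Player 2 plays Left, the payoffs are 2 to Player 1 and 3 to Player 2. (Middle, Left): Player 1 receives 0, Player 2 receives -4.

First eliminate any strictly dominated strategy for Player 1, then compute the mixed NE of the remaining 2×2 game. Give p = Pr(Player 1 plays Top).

Player 1's strategy Middle is strictly dominated by Bottom: 3 > 0 and -3 > -4. Eliminate Middle.
In a mixed equilibrium Player 2 is indifferent between Left and Right; this condition fixes p.
  Player 2's payoff from Left: p·3 + (1−p)·(-4) = 7p - 4
  Player 2's payoff from Right: p·(-4) + (1−p)·3 = -7p + 3
  7p - 4 = -7p + 3  ⇒  14p = 7  ⇒  p = 1/2.

p = 1/2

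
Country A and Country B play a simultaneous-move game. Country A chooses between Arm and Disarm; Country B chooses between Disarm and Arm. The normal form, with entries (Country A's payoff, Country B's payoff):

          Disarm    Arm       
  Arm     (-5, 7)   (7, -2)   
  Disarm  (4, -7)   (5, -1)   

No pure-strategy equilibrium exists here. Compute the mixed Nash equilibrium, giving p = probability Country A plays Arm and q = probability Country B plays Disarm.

p = 2/5, q = 2/11

Country A's mix must leave Country B indifferent between Disarm and Arm.
  Country B's payoff to Disarm: p·7 + (1−p)·(-7) = 14p - 7
  Country B's payoff to Arm: p·(-2) + (1−p)·(-1) = -p - 1
  14p - 7 = -p - 1  ⇒  15p = 6  ⇒  p = 2/5.
Country A's indifference between Arm and Disarm determines Country B's mixing probability q:
  Country A's payoff from Arm: q·(-5) + (1−q)·7 = -12q + 7
  Country A's payoff from Disarm: q·4 + (1−q)·5 = -q + 5
  -12q + 7 = -q + 5  ⇒  -11q = -2  ⇒  q = 2/11.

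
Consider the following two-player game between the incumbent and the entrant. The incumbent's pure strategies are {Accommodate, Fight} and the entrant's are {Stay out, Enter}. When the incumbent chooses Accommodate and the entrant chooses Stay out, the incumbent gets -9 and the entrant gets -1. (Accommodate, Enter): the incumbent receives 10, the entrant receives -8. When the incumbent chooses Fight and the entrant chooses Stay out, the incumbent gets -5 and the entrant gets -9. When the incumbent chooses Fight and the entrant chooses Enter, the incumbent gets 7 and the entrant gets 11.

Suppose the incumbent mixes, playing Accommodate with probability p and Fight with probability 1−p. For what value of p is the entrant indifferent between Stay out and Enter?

The entrant's indifference between Stay out and Enter determines the incumbent's mixing probability p:
  the entrant's payoff to Stay out: p·(-1) + (1−p)·(-9) = 8p - 9
  the entrant's payoff to Enter: p·(-8) + (1−p)·11 = -19p + 11
  8p - 9 = -19p + 11  ⇒  27p = 20  ⇒  p = 20/27.

p = 20/27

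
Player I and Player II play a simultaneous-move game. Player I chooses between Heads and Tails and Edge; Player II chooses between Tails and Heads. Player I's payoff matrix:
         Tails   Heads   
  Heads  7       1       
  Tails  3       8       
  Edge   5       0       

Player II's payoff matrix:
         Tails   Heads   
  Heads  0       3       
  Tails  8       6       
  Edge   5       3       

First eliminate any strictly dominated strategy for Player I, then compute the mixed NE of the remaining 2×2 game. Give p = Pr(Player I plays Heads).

Player I's strategy Edge is strictly dominated by Heads: 7 > 5 and 1 > 0. Eliminate Edge.
For Player II to be willing to mix, Player II must be indifferent between Tails and Heads, which pins down Player I's mix.
  Player II's expected payoff from Tails: p·0 + (1−p)·8 = -8p + 8
  Player II's expected payoff from Heads: p·3 + (1−p)·6 = -3p + 6
  -8p + 8 = -3p + 6  ⇒  -5p = -2  ⇒  p = 2/5.

p = 2/5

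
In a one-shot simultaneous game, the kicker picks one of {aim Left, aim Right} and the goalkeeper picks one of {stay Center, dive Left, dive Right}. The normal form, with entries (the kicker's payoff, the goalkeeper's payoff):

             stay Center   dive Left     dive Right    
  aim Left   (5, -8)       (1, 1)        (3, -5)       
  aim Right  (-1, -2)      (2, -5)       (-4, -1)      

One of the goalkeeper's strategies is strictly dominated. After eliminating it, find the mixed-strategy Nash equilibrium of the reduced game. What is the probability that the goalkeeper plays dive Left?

The goalkeeper's strategy stay Center is strictly dominated by dive Right: -5 > -8 and -1 > -2. Eliminate stay Center.
In a mixed equilibrium the kicker is indifferent between aim Left and aim Right; this condition fixes q.
  the kicker's expected payoff from aim Left: q·1 + (1−q)·3 = -2q + 3
  the kicker's expected payoff from aim Right: q·2 + (1−q)·(-4) = 6q - 4
  -2q + 3 = 6q - 4  ⇒  -8q = -7  ⇒  q = 7/8.

q = 7/8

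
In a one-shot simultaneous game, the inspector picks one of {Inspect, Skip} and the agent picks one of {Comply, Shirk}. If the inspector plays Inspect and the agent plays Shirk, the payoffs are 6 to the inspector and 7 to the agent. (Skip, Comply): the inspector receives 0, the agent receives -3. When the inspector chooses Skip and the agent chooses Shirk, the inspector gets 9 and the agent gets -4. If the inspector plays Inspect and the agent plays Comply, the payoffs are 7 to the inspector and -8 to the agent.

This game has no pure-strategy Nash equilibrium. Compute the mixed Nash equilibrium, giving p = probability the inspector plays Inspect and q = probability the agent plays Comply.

p = 1/16, q = 3/10

For the agent to be willing to mix, the agent must be indifferent between Comply and Shirk, which pins down the inspector's mix.
  the agent's payoff from Comply: p·(-8) + (1−p)·(-3) = -5p - 3
  the agent's payoff from Shirk: p·7 + (1−p)·(-4) = 11p - 4
  -5p - 3 = 11p - 4  ⇒  -16p = -1  ⇒  p = 1/16.
In a mixed equilibrium the inspector is indifferent between Inspect and Skip; this condition fixes q.
  the inspector's expected payoff from Inspect: q·7 + (1−q)·6 = q + 6
  the inspector's expected payoff from Skip: q·0 + (1−q)·9 = -9q + 9
  q + 6 = -9q + 9  ⇒  10q = 3  ⇒  q = 3/10.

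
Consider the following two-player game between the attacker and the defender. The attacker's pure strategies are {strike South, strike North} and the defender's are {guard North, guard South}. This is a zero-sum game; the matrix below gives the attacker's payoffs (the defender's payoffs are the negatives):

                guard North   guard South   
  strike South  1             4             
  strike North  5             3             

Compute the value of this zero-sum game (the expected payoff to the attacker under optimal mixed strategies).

v = 17/5

For the attacker to be willing to mix, the attacker must be indifferent between strike South and strike North, which pins down the defender's mix.
  the attacker's payoff to strike South: q·1 + (1−q)·4 = -3q + 4
  the attacker's payoff to strike North: q·5 + (1−q)·3 = 2q + 3
  -3q + 4 = 2q + 3  ⇒  -5q = -1  ⇒  q = 1/5.
The value is the attacker's expected payoff against this mix (using strike South): (1/5)·1 + (4/5)·4 = 17/5.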